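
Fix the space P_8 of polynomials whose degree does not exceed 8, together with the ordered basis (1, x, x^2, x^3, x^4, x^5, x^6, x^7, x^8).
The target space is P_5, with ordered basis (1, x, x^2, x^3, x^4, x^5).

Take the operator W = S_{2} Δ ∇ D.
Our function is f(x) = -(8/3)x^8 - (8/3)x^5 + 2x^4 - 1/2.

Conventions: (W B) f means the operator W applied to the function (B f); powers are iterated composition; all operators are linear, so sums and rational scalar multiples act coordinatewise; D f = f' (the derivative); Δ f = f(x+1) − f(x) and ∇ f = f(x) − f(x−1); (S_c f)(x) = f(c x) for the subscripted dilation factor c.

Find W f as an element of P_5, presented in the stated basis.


the image equals g(x) = -28672x^5 - (35840/3)x^3 - 640x^2 - (1504/3)x - 80/3

D f = -(64/3)x^7 - (40/3)x^4 + 8x^3
∇ D f = -(448/3)x^6 + 448x^5 - (2240/3)x^4 + (2080/3)x^3 - 344x^2 + 72x
Δ ∇ D f = -896x^5 - (4480/3)x^3 - 160x^2 - (752/3)x - 80/3
S_{2} Δ ∇ D f = -28672x^5 - (35840/3)x^3 - 640x^2 - (1504/3)x - 80/3


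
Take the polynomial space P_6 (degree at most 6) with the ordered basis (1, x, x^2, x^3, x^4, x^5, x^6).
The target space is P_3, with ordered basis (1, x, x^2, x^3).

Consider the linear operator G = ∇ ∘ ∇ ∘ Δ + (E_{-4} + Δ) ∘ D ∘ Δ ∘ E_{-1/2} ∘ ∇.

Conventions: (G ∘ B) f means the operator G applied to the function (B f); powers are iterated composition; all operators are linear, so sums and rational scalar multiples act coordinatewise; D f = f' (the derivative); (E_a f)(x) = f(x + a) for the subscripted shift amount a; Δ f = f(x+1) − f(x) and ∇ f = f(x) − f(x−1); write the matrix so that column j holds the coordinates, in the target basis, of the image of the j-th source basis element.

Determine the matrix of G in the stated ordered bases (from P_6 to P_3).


the matrix is [[0, 0, 0, 12, -96, 1255, -11175]; [0, 0, 0, 0, 48, -480, 7530]; [0, 0, 0, 0, 0, 120, -1440]; [0, 0, 0, 0, 0, 0, 240]] (rows listed top to bottom)

image of 1: 0
image of x: 0
image of x^2: 0
image of x^3: 12
image of x^4: 48x - 96
image of x^5: 120x^2 - 480x + 1255
image of x^6: 240x^3 - 1440x^2 + 7530x - 11175
each image's coordinates form column j of the matrix


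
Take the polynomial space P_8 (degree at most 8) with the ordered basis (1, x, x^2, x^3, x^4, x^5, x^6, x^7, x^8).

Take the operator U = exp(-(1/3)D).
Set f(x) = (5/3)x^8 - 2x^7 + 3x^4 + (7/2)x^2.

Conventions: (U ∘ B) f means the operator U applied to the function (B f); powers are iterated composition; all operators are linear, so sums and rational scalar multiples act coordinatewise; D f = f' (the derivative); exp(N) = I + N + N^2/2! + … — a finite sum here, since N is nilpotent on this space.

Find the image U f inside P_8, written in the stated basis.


the image equals g(x) = (5/3)x^8 - (58/9)x^7 + (266/27)x^6 - (658/81)x^5 + (1709/243)x^4 - (3826/729)x^3 + (25093/4374)x^2 - (18391/6561)x + 16813/39366

order-1 term: -(40/9)x^7 + (14/3)x^6 - 4x^3 - (7/3)x
order-2 term: (140/27)x^6 - (14/3)x^5 + 2x^2 + 7/18
order-3 term: -(280/81)x^5 + (70/27)x^4 - (4/9)x
order-4 term: (350/243)x^4 - (70/81)x^3 + 1/27
order-5 term: -(280/729)x^3 + (14/81)x^2
order-6 term: (140/2187)x^2 - (14/729)x
order-7 term: -(40/6561)x + 2/2187
order-8 term: 5/19683
the series for exp(-(1/3)D) f terminates at order 8
exp(-(1/3)D) f = (5/3)x^8 - (58/9)x^7 + (266/27)x^6 - (658/81)x^5 + (1709/243)x^4 - (3826/729)x^3 + (25093/4374)x^2 - (18391/6561)x + 16813/39366


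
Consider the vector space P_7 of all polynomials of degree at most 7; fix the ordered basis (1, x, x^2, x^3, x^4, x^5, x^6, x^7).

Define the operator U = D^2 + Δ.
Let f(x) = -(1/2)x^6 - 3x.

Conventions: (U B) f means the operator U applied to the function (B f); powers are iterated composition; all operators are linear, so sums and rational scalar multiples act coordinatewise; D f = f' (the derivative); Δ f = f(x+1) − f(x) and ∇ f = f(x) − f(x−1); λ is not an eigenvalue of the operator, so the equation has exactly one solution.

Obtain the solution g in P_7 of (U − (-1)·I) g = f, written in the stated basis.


write g with unknown coordinates in the stated basis and equate coefficients in (U − (-1)·I) g = f
solving from the highest basis element down gives g = -(1/2)x^6 + 3x^5 + (15/2)x^4 - 110x^3 + (345/2)x^2 + 600x - 2035/2
check: U g = -3x^5 - (15/2)x^4 + 110x^3 - (345/2)x^2 - 603x + 2035/2
so U g − (-1)·g = -(1/2)x^6 - 3x = f ✓

g(x) = -(1/2)x^6 + 3x^5 + (15/2)x^4 - 110x^3 + (345/2)x^2 + 600x - 2035/2


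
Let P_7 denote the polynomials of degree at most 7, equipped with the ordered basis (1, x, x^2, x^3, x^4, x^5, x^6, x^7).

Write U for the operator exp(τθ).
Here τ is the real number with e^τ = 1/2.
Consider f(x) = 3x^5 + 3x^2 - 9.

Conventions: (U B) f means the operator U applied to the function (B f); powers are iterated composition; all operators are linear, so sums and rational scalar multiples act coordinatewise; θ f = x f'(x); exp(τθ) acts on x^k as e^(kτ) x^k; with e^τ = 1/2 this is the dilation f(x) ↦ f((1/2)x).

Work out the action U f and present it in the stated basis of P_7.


exp(τθ) x^k = e^(kτ) x^k; with e^τ = 1/2 this sends x^k to (1/2)^k x^k
x^2 ↦ 1/4 x^2
x^5 ↦ 1/32 x^5
applying this coordinatewise to f: exp(τθ) f = (3/32)x^5 + (3/4)x^2 - 9

the image equals g(x) = (3/32)x^5 + (3/4)x^2 - 9


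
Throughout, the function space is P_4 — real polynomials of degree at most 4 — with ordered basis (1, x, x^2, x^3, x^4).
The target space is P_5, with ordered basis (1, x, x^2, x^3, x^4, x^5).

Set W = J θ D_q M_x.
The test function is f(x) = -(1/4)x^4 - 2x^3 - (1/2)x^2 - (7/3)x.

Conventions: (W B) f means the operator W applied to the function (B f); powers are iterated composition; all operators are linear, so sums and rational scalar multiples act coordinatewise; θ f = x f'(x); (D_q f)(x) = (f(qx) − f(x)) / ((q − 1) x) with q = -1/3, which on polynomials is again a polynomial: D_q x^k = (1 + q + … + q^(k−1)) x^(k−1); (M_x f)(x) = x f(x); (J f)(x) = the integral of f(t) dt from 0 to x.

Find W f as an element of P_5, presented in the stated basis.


M_x f = -(1/4)x^5 - 2x^4 - (1/2)x^3 - (7/3)x^2
D_q M_x f = -(61/324)x^4 - (40/27)x^3 - (7/18)x^2 - (14/9)x
θ D_q M_x f = -(61/81)x^4 - (40/9)x^3 - (7/9)x^2 - (14/9)x
J θ D_q M_x f = -(61/405)x^5 - (10/9)x^4 - (7/27)x^3 - (7/9)x^2

the image equals g(x) = -(61/405)x^5 - (10/9)x^4 - (7/27)x^3 - (7/9)x^2


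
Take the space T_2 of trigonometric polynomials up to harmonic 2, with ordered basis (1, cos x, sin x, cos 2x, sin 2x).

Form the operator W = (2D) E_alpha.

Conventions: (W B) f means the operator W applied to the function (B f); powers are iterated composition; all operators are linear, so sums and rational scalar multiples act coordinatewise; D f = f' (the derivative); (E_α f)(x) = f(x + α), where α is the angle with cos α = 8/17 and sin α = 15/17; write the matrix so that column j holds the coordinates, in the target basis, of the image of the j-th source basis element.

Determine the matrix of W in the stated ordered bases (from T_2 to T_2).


image of 1: 0
image of cos x: -(30/17)cos x - (16/17)sin x
image of sin x: (16/17)cos x - (30/17)sin x
image of cos 2x: -(960/289)cos 2x + (644/289)sin 2x
image of sin 2x: -(644/289)cos 2x - (960/289)sin 2x
each image's coordinates form column j of the matrix

the matrix is [[0, 0, 0, 0, 0]; [0, -30/17, 16/17, 0, 0]; [0, -16/17, -30/17, 0, 0]; [0, 0, 0, -960/289, -644/289]; [0, 0, 0, 644/289, -960/289]] (rows listed top to bottom)


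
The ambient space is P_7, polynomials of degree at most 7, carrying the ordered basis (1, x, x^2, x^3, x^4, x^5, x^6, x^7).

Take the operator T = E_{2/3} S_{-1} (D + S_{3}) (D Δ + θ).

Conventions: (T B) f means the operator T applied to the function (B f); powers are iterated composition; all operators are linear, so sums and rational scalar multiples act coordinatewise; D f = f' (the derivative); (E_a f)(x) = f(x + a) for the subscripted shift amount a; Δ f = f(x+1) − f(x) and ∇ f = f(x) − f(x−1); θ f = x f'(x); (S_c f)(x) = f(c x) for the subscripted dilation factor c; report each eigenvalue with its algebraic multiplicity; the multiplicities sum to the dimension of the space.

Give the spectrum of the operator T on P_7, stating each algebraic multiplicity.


λ = -15309 (multiplicity 1), λ = -1215 (multiplicity 1), λ = -81 (multiplicity 1), λ = -3 (multiplicity 1), λ = 0 (multiplicity 1), λ = 18 (multiplicity 1), λ = 324 (multiplicity 1), λ = 4374 (multiplicity 1)

image of 1: 0
image of x: -3x - 1
image of x^2: 18x^2 + 20x + 22/3
image of x^3: -81x^3 - 153x^2 - 114x - 23
image of x^4: 324x^4 + 848x^3 + 940x^2 + (1340/3)x + 2248/27
image of x^5: -1215x^5 - 4025x^4 - (17620/3)x^3 - (12850/3)x^2 - (42400/27)x - 18095/81
image of x^6: 4374x^6 + 17460x^5 + 31470x^4 + 30500x^3 + (49720/3)x^2 + (42574/9)x + 15112/27
image of x^7: -15309x^7 - 71393x^6 - 152894x^5 - (551215/3)x^4 - (3560480/27)x^3 - (1518097/27)x^2 - (1072148/81)x - 967379/729
the matrix is upper triangular; its diagonal is (0, -3, 18, -81, 324, -1215, 4374, -15309)
for a triangular matrix the eigenvalues are the diagonal entries, with algebraic multiplicity their repetition count


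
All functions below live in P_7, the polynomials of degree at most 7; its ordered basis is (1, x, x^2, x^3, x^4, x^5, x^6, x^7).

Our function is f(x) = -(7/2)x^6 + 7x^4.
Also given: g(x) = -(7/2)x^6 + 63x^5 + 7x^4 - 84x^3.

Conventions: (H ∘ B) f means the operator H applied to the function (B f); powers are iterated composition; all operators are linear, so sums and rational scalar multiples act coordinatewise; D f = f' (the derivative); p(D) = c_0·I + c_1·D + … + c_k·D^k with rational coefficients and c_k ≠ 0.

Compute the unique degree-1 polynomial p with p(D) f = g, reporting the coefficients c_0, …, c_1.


D^0 f = -(7/2)x^6 + 7x^4
D^1 f = -21x^5 + 28x^3
matching coefficients of g against c_0 f + c_1 Df + … from the top degree down determines the c_i
solution: c_0 = 1, c_1 = -3

c_0 = 1, c_1 = -3


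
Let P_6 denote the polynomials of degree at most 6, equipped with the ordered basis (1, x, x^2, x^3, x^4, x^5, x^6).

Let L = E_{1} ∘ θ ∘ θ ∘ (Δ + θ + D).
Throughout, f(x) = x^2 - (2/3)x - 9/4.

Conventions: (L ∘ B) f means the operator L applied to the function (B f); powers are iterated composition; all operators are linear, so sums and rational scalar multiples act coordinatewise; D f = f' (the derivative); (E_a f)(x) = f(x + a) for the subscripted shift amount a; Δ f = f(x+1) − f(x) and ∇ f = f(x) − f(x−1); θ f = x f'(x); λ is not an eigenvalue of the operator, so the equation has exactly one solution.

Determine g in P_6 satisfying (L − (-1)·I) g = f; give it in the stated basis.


write g with unknown coordinates in the stated basis and equate coefficients in (L − (-1)·I) g = f
solving from the highest basis element down gives g = (1/9)x^2 - (13/9)x - 77/36
check: L g = (8/9)x^2 + (7/9)x - 1/9
so L g − (-1)·g = x^2 - (2/3)x - 9/4 = f ✓

the image equals g(x) = (1/9)x^2 - (13/9)x - 77/36


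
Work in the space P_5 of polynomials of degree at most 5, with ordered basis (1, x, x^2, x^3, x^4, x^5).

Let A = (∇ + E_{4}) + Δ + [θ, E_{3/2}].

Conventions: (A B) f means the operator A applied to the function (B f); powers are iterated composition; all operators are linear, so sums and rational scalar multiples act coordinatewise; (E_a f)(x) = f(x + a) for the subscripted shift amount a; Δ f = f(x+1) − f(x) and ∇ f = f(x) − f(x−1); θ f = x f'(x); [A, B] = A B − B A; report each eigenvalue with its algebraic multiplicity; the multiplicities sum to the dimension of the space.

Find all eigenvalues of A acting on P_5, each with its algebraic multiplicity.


image of 1: 1
image of x: x + 9/2
image of x^2: x^2 + 9x + 23/2
image of x^3: x^3 + (27/2)x^2 + (69/2)x + 447/8
image of x^4: x^4 + 18x^3 + 69x^2 + (447/2)x + 943/4
image of x^5: x^5 + (45/2)x^4 + 115x^3 + (2235/4)x^2 + (4715/4)x + 31617/32
the matrix is upper triangular; its diagonal is (1, 1, 1, 1, 1, 1)
for a triangular matrix the eigenvalues are the diagonal entries, with algebraic multiplicity their repetition count

λ = 1 (multiplicity 6)


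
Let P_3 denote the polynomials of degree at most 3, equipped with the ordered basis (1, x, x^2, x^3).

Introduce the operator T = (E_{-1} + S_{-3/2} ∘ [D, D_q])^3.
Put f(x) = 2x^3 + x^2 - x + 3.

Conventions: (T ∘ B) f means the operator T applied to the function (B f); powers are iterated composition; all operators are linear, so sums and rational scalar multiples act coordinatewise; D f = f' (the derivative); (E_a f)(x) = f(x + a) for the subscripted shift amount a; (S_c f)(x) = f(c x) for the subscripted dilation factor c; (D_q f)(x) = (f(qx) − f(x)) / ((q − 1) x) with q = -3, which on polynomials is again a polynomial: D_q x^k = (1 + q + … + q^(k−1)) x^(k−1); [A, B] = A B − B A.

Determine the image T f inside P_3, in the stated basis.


E_{-1} f = 2x^3 - 5x^2 + 3x + 3
D_q f = 14x^2 - 2x - 1
D D_q f = 28x - 2
D f = 6x^2 + 2x - 1
D_q D f = -12x + 2
[D, D_q] f = 40x - 4
S_{-3/2} [D, D_q] f = -60x - 4
(E_{-1} + S_{-3/2} ∘ [D, D_q]) f = 2x^3 - 5x^2 - 57x - 1
E_{-1} (E_{-1} + S_{-3/2} ∘ [D, D_q]) f = 2x^3 - 11x^2 - 41x + 49
D_q (E_{-1} + S_{-3/2} ∘ [D, D_q]) f = 14x^2 + 10x - 57
D D_q (E_{-1} + S_{-3/2} ∘ [D, D_q]) f = 28x + 10
D (E_{-1} + S_{-3/2} ∘ [D, D_q]) f = 6x^2 - 10x - 57
D_q D (E_{-1} + S_{-3/2} ∘ [D, D_q]) f = -12x - 10
[D, D_q] (E_{-1} + S_{-3/2} ∘ [D, D_q]) f = 40x + 20
S_{-3/2} [D, D_q] (E_{-1} + S_{-3/2} ∘ [D, D_q]) f = -60x + 20
(E_{-1} + S_{-3/2} ∘ [D, D_q]) (E_{-1} + S_{-3/2} ∘ [D, D_q]) f = 2x^3 - 11x^2 - 101x + 69
E_{-1} (E_{-1} + S_{-3/2} ∘ [D, D_q]) (E_{-1} + S_{-3/2} ∘ [D, D_q]) f = 2x^3 - 17x^2 - 73x + 157
D_q (E_{-1} + S_{-3/2} ∘ [D, D_q]) (E_{-1} + S_{-3/2} ∘ [D, D_q]) f = 14x^2 + 22x - 101
D D_q (E_{-1} + S_{-3/2} ∘ [D, D_q]) (E_{-1} + S_{-3/2} ∘ [D, D_q]) f = 28x + 22
D (E_{-1} + S_{-3/2} ∘ [D, D_q]) (E_{-1} + S_{-3/2} ∘ [D, D_q]) f = 6x^2 - 22x - 101
D_q D (E_{-1} + S_{-3/2} ∘ [D, D_q]) (E_{-1} + S_{-3/2} ∘ [D, D_q]) f = -12x - 22
[D, D_q] (E_{-1} + S_{-3/2} ∘ [D, D_q]) (E_{-1} + S_{-3/2} ∘ [D, D_q]) f = 40x + 44
S_{-3/2} [D, D_q] (E_{-1} + S_{-3/2} ∘ [D, D_q]) (E_{-1} + S_{-3/2} ∘ [D, D_q]) f = -60x + 44
(E_{-1} + S_{-3/2} ∘ [D, D_q]) (E_{-1} + S_{-3/2} ∘ [D, D_q]) (E_{-1} + S_{-3/2} ∘ [D, D_q]) f = 2x^3 - 17x^2 - 133x + 201

the image equals g(x) = 2x^3 - 17x^2 - 133x + 201


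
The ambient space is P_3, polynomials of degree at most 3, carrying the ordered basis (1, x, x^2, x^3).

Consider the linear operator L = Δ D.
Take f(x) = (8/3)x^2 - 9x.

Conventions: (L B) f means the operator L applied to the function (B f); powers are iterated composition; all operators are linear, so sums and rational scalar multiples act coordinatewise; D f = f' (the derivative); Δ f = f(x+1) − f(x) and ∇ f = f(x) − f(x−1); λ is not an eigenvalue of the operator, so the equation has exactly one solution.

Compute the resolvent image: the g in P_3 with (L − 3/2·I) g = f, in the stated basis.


the result is g(x) = -(16/9)x^2 + 6x - 64/27

write g with unknown coordinates in the stated basis and equate coefficients in (L − 3/2·I) g = f
solving from the highest basis element down gives g = -(16/9)x^2 + 6x - 64/27
check: L g = -32/9
so L g − 3/2·g = (8/3)x^2 - 9x = f ✓


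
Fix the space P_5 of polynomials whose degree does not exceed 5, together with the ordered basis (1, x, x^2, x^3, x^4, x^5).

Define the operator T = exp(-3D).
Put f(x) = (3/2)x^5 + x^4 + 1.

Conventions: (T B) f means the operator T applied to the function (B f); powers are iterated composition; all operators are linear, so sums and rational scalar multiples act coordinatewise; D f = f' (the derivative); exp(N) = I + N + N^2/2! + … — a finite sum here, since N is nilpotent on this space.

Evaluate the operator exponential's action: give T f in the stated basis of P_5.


the result is g(x) = (3/2)x^5 - (43/2)x^4 + 123x^3 - 351x^2 + (999/2)x - 565/2

order-1 term: -(45/2)x^4 - 12x^3
order-2 term: 135x^3 + 54x^2
order-3 term: -405x^2 - 108x
order-4 term: (1215/2)x + 81
order-5 term: -729/2
the series for exp(-3D) f terminates at order 5
exp(-3D) f = (3/2)x^5 - (43/2)x^4 + 123x^3 - 351x^2 + (999/2)x - 565/2


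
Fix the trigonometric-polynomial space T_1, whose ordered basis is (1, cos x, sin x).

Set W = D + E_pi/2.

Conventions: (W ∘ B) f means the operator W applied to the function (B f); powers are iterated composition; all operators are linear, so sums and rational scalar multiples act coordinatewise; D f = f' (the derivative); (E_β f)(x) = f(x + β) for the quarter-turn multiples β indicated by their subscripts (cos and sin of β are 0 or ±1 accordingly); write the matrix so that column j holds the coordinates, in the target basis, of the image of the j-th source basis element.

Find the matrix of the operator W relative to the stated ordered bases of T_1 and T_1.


image of 1: 1
image of cos x: -2sin x
image of sin x: 2cos x
each image's coordinates form column j of the matrix

the matrix is [[1, 0, 0]; [0, 0, 2]; [0, -2, 0]] (rows listed top to bottom)


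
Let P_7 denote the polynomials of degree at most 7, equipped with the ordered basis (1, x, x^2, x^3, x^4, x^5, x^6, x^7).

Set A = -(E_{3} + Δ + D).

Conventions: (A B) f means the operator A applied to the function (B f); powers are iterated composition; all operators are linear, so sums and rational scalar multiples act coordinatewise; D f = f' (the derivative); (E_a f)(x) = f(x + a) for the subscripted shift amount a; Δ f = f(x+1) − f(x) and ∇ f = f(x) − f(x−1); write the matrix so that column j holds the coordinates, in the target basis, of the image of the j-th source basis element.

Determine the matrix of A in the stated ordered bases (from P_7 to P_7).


image of 1: -1
image of x: -x - 5
image of x^2: -x^2 - 10x - 10
image of x^3: -x^3 - 15x^2 - 30x - 28
image of x^4: -x^4 - 20x^3 - 60x^2 - 112x - 82
image of x^5: -x^5 - 25x^4 - 100x^3 - 280x^2 - 410x - 244
image of x^6: -x^6 - 30x^5 - 150x^4 - 560x^3 - 1230x^2 - 1464x - 730
image of x^7: -x^7 - 35x^6 - 210x^5 - 980x^4 - 2870x^3 - 5124x^2 - 5110x - 2188
each image's coordinates form column j of the matrix

the matrix is [[-1, -5, -10, -28, -82, -244, -730, -2188]; [0, -1, -10, -30, -112, -410, -1464, -5110]; [0, 0, -1, -15, -60, -280, -1230, -5124]; [0, 0, 0, -1, -20, -100, -560, -2870]; [0, 0, 0, 0, -1, -25, -150, -980]; [0, 0, 0, 0, 0, -1, -30, -210]; [0, 0, 0, 0, 0, 0, -1, -35]; [0, 0, 0, 0, 0, 0, 0, -1]] (rows listed top to bottom)


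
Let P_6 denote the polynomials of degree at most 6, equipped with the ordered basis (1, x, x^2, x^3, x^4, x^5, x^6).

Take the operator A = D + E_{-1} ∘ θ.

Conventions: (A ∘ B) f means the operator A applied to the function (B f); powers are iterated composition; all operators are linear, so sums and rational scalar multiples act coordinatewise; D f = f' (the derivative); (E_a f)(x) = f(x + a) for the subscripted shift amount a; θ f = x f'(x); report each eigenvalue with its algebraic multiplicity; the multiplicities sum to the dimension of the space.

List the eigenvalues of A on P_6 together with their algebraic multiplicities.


λ = 0 (multiplicity 1), λ = 1 (multiplicity 1), λ = 2 (multiplicity 1), λ = 3 (multiplicity 1), λ = 4 (multiplicity 1), λ = 5 (multiplicity 1), λ = 6 (multiplicity 1)

image of 1: 0
image of x: x
image of x^2: 2x^2 - 2x + 2
image of x^3: 3x^3 - 6x^2 + 9x - 3
image of x^4: 4x^4 - 12x^3 + 24x^2 - 16x + 4
image of x^5: 5x^5 - 20x^4 + 50x^3 - 50x^2 + 25x - 5
image of x^6: 6x^6 - 30x^5 + 90x^4 - 120x^3 + 90x^2 - 36x + 6
the matrix is upper triangular; its diagonal is (0, 1, 2, 3, 4, 5, 6)
for a triangular matrix the eigenvalues are the diagonal entries, with algebraic multiplicity their repetition count


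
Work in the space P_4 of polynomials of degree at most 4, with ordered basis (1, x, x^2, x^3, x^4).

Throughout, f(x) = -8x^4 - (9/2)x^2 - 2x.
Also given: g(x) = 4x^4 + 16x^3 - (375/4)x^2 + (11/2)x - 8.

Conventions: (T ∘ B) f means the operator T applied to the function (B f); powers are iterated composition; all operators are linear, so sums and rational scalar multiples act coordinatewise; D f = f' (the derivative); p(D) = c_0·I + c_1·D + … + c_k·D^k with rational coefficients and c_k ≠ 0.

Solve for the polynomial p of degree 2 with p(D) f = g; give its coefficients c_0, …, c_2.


p(D) = -(1/2)·I − (1/2)·D + D^2, i.e. c_0 = -1/2, c_1 = -1/2, c_2 = 1

D^0 f = -8x^4 - (9/2)x^2 - 2x
D^1 f = -32x^3 - 9x - 2
D^2 f = -96x^2 - 9
matching coefficients of g against c_0 f + c_1 Df + … from the top degree down determines the c_i
solution: c_0 = -1/2, c_1 = -1/2, c_2 = 1


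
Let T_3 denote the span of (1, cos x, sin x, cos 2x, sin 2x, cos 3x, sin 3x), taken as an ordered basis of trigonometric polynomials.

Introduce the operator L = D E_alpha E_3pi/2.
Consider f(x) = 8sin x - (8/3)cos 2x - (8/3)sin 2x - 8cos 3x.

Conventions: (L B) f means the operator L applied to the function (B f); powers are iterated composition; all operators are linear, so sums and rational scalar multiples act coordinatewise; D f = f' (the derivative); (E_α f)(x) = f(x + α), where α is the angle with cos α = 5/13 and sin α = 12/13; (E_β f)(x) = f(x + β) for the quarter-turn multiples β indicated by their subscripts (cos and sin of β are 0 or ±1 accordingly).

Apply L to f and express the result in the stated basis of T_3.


E_3pi/2 f = -8cos x + (8/3)cos 2x + (8/3)sin 2x + 8sin 3x
E_alpha E_3pi/2 f = -(40/13)cos x + (96/13)sin x + (8/507)cos 2x - (1912/507)sin 2x - (6624/2197)cos 3x - (16280/2197)sin 3x
D (E_alpha E_3pi/2) f = (96/13)cos x + (40/13)sin x - (3824/507)cos 2x - (16/507)sin 2x - (48840/2197)cos 3x + (19872/2197)sin 3x

g(x) = (96/13)cos x + (40/13)sin x - (3824/507)cos 2x - (16/507)sin 2x - (48840/2197)cos 3x + (19872/2197)sin 3x


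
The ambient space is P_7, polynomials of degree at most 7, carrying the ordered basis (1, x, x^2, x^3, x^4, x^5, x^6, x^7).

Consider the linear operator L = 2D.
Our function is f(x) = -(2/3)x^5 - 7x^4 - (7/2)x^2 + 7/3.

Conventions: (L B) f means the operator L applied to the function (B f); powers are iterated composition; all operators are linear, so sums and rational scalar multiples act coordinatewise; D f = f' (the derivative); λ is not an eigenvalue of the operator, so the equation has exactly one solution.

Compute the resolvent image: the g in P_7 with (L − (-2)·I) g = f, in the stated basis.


the result is g(x) = -(1/3)x^5 - (11/6)x^4 + (22/3)x^3 - (95/4)x^2 + (95/2)x - 139/3

write g with unknown coordinates in the stated basis and equate coefficients in (L − (-2)·I) g = f
solving from the highest basis element down gives g = -(1/3)x^5 - (11/6)x^4 + (22/3)x^3 - (95/4)x^2 + (95/2)x - 139/3
check: L g = -(10/3)x^4 - (44/3)x^3 + 44x^2 - 95x + 95
so L g − (-2)·g = -(2/3)x^5 - 7x^4 - (7/2)x^2 + 7/3 = f ✓


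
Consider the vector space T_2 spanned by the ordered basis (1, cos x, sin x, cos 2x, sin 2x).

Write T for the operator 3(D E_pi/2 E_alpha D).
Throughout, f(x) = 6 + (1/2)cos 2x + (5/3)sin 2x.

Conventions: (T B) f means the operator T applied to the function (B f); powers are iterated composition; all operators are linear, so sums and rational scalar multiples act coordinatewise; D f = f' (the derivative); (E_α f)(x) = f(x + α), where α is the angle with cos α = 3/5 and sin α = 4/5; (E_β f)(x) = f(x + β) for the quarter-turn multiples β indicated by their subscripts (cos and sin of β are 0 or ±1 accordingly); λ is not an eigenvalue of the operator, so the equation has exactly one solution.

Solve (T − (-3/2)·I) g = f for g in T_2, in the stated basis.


write g with unknown coordinates in the stated basis and equate coefficients in (T − (-3/2)·I) g = f
solving from the highest basis element down gives g = 4 - (671/4539)cos 2x + (266/13617)sin 2x
check: T g = (1092/1513)cos 2x + (7432/4539)sin 2x
so T g − (-3/2)·g = 6 + (1/2)cos 2x + (5/3)sin 2x = f ✓

the result is g(x) = 4 - (671/4539)cos 2x + (266/13617)sin 2x


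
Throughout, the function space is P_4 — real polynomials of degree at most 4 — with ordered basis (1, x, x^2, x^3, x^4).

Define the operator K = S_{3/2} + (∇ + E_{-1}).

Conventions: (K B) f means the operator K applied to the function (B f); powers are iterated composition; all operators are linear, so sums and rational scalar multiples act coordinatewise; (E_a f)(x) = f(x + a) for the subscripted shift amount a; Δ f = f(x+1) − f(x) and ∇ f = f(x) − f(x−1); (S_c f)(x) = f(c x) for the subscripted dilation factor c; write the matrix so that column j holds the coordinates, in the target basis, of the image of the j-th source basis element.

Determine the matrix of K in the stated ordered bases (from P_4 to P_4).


the matrix is [[2, 0, 0, 0, 0]; [0, 5/2, 0, 0, 0]; [0, 0, 13/4, 0, 0]; [0, 0, 0, 35/8, 0]; [0, 0, 0, 0, 97/16]] (rows listed top to bottom)

image of 1: 2
image of x: (5/2)x
image of x^2: (13/4)x^2
image of x^3: (35/8)x^3
image of x^4: (97/16)x^4
each image's coordinates form column j of the matrix


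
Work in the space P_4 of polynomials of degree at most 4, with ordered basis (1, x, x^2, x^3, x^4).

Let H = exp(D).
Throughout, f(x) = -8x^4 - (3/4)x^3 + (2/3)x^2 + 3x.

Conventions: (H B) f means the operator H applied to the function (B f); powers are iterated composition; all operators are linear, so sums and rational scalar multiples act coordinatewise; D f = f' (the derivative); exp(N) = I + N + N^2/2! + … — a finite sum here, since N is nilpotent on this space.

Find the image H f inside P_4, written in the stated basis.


the result is g(x) = -8x^4 - (131/4)x^3 - (595/12)x^2 - (359/12)x - 61/12

order-1 term: -32x^3 - (9/4)x^2 + (4/3)x + 3
order-2 term: -48x^2 - (9/4)x + 2/3
order-3 term: -32x - 3/4
order-4 term: -8
the series for exp(D) f terminates at order 4
exp(D) f = -8x^4 - (131/4)x^3 - (595/12)x^2 - (359/12)x - 61/12


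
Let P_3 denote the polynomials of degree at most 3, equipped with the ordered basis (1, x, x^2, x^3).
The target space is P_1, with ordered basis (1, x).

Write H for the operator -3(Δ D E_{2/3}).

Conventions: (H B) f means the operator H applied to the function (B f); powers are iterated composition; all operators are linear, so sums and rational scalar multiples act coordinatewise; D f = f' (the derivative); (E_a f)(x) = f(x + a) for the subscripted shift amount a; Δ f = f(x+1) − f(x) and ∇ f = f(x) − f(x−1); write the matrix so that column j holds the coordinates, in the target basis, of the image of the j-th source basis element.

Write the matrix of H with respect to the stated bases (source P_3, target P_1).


the matrix is [[0, 0, -6, -21]; [0, 0, 0, -18]] (rows listed top to bottom)

image of 1: 0
image of x: 0
image of x^2: -6
image of x^3: -18x - 21
each image's coordinates form column j of the matrix


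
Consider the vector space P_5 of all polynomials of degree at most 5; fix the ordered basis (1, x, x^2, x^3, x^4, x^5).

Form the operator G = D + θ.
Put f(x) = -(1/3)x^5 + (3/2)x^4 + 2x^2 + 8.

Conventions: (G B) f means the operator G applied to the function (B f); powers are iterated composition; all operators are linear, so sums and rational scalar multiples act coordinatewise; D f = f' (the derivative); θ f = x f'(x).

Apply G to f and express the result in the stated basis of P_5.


D f = -(5/3)x^4 + 6x^3 + 4x
θ f = -(5/3)x^5 + 6x^4 + 4x^2
(D + θ) f = -(5/3)x^5 + (13/3)x^4 + 6x^3 + 4x^2 + 4x

the result is g(x) = -(5/3)x^5 + (13/3)x^4 + 6x^3 + 4x^2 + 4x


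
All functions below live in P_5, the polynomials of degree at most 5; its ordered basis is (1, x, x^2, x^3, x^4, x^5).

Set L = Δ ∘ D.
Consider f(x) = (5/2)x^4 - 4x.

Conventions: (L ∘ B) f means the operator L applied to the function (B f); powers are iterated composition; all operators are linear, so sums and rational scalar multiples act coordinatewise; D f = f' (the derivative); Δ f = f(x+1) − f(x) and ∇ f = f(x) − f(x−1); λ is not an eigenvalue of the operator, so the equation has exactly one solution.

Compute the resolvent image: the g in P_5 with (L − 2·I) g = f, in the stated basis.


write g with unknown coordinates in the stated basis and equate coefficients in (L − 2·I) g = f
solving from the highest basis element down gives g = -(5/4)x^4 - (15/2)x^2 - (11/2)x - 10
check: L g = -15x^2 - 15x - 20
so L g − 2·g = (5/2)x^4 - 4x = f ✓

g(x) = -(5/4)x^4 - (15/2)x^2 - (11/2)x - 10


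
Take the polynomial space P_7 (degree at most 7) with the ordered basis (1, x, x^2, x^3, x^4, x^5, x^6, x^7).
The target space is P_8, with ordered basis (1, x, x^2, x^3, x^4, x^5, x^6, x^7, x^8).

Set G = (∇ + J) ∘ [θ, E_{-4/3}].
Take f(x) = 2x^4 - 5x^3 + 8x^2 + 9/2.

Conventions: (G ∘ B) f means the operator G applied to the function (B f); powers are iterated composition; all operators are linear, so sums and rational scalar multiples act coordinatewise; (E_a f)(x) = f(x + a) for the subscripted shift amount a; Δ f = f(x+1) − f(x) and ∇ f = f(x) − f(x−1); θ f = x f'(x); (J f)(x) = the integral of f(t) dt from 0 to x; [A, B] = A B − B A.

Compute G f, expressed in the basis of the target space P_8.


E_{-4/3} f = 2x^4 - (47/3)x^3 + (148/3)x^2 - (1808/27)x + 5977/162
θ E_{-4/3} f = 8x^4 - 47x^3 + (296/3)x^2 - (1808/27)x
θ f = 8x^4 - 15x^3 + 16x^2
E_{-4/3} θ f = 8x^4 - (173/3)x^3 + (484/3)x^2 - (5360/27)x + 7232/81
[θ, E_{-4/3}] f = (32/3)x^3 - (188/3)x^2 + (1184/9)x - 7232/81
∇ [θ, E_{-4/3}] f = 32x^2 - (472/3)x + 1844/9
J [θ, E_{-4/3}] f = (8/3)x^4 - (188/9)x^3 + (592/9)x^2 - (7232/81)x
(∇ + J) [θ, E_{-4/3}] f = (8/3)x^4 - (188/9)x^3 + (880/9)x^2 - (19976/81)x + 1844/9

the image equals g(x) = (8/3)x^4 - (188/9)x^3 + (880/9)x^2 - (19976/81)x + 1844/9


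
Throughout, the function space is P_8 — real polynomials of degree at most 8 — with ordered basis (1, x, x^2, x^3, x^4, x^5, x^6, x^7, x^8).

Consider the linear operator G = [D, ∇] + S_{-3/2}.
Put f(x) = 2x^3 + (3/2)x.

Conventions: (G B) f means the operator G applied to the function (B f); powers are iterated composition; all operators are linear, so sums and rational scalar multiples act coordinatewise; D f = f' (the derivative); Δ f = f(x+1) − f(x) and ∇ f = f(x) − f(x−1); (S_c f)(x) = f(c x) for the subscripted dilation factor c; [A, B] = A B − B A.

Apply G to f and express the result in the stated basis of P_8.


the result is g(x) = -(27/4)x^3 - (9/4)x

∇ f = 6x^2 - 6x + 7/2
D ∇ f = 12x - 6
D f = 6x^2 + 3/2
∇ D f = 12x - 6
[D, ∇] f = 0
S_{-3/2} f = -(27/4)x^3 - (9/4)x
([D, ∇] + S_{-3/2}) f = -(27/4)x^3 - (9/4)x


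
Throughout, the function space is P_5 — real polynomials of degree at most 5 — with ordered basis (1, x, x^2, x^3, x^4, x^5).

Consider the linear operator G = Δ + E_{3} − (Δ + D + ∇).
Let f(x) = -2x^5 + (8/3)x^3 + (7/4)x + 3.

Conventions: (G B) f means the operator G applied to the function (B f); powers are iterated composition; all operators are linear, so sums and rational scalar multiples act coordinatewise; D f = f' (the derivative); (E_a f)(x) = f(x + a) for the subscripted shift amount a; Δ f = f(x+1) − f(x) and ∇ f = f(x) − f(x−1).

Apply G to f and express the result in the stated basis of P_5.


Δ f = -10x^4 - 20x^3 - 12x^2 - 2x + 29/12
E_{3} f = -2x^5 - 30x^4 - (532/3)x^3 - 516x^2 - (2945/4)x - 1623/4
Δ f = -10x^4 - 20x^3 - 12x^2 - 2x + 29/12
D f = -10x^4 + 8x^2 + 7/4
∇ f = -10x^4 + 20x^3 - 12x^2 + 2x + 29/12
(Δ + D + ∇) f = -30x^4 - 16x^2 + 79/12
(-(Δ + D + ∇)) f = 30x^4 + 16x^2 - 79/12
(Δ + E_{3} − (Δ + D + ∇)) f = -2x^5 - 10x^4 - (592/3)x^3 - 512x^2 - (2953/4)x - 4919/12

the image equals g(x) = -2x^5 - 10x^4 - (592/3)x^3 - 512x^2 - (2953/4)x - 4919/12


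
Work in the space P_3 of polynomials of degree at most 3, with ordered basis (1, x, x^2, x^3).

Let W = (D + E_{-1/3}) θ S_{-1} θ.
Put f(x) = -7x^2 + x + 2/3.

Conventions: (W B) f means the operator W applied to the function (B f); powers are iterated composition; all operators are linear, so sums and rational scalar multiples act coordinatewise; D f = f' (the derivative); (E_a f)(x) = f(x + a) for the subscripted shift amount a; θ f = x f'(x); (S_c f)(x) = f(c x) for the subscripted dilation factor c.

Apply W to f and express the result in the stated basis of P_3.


the result is g(x) = -28x^2 - (115/3)x - 34/9

θ f = -14x^2 + x
S_{-1} θ f = -14x^2 - x
θ S_{-1} θ f = -28x^2 - x
D (θ S_{-1} θ) f = -56x - 1
E_{-1/3} (θ S_{-1} θ) f = -28x^2 + (53/3)x - 25/9
(D + E_{-1/3}) (θ S_{-1} θ) f = -28x^2 - (115/3)x - 34/9


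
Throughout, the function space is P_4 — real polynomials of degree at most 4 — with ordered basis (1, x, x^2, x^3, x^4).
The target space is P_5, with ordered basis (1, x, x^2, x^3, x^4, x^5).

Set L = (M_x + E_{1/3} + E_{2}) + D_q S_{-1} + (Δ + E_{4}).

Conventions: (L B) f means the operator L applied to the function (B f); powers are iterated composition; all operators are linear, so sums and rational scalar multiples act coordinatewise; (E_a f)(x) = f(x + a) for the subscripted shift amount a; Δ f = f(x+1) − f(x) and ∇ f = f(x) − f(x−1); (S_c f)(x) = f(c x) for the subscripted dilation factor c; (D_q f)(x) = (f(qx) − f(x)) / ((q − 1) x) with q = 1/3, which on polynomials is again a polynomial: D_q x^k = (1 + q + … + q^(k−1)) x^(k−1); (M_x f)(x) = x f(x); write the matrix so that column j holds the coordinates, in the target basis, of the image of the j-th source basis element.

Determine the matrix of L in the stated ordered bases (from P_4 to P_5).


image of 1: x + 3
image of x: x^2 + 3x + 19/3
image of x^2: x^3 + 3x^2 + 16x + 190/9
image of x^3: x^4 + 3x^3 + (185/9)x^2 + (190/3)x + 1972/27
image of x^4: x^5 + 3x^4 + (832/27)x^3 + (380/3)x^2 + (7888/27)x + 22114/81
each image's coordinates form column j of the matrix

the matrix is [[3, 19/3, 190/9, 1972/27, 22114/81]; [1, 3, 16, 190/3, 7888/27]; [0, 1, 3, 185/9, 380/3]; [0, 0, 1, 3, 832/27]; [0, 0, 0, 1, 3]; [0, 0, 0, 0, 1]] (rows listed top to bottom)


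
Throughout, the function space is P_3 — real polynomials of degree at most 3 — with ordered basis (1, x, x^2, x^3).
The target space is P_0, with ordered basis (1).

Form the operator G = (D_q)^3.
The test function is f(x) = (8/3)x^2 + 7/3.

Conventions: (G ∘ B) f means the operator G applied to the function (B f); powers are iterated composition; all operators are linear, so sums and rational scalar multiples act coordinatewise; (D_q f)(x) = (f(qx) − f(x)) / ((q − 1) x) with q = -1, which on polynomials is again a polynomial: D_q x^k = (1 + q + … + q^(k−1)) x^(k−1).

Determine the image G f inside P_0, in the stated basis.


D_q f = 0
D_q D_q f = 0
D_q D_q D_q f = 0

g(x) = 0


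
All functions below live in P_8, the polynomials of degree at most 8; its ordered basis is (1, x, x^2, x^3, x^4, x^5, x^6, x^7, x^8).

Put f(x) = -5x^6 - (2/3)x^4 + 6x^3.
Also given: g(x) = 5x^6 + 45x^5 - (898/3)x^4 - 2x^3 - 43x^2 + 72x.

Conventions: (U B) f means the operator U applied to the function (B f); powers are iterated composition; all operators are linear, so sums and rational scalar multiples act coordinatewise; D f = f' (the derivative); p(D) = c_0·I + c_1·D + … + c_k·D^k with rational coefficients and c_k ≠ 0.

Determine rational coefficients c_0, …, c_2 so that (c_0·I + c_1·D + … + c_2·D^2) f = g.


c_0 = -1, c_1 = -3/2, c_2 = 2

D^0 f = -5x^6 - (2/3)x^4 + 6x^3
D^1 f = -30x^5 - (8/3)x^3 + 18x^2
D^2 f = -150x^4 - 8x^2 + 36x
matching coefficients of g against c_0 f + c_1 Df + … from the top degree down determines the c_i
solution: c_0 = -1, c_1 = -3/2, c_2 = 2


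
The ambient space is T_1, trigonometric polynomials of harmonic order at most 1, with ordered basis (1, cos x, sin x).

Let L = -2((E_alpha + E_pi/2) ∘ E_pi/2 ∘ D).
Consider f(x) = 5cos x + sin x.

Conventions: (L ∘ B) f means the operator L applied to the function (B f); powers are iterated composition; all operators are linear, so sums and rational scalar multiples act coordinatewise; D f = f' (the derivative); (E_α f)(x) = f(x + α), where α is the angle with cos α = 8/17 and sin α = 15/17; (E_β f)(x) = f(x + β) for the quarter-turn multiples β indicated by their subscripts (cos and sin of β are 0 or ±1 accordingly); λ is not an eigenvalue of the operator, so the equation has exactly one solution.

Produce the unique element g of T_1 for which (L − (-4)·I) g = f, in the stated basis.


the image equals g(x) = (89/164)cos x + (101/164)sin x

write g with unknown coordinates in the stated basis and equate coefficients in (L − (-4)·I) g = f
solving from the highest basis element down gives g = (89/164)cos x + (101/164)sin x
check: L g = (116/41)cos x - (60/41)sin x
so L g − (-4)·g = 5cos x + sin x = f ✓


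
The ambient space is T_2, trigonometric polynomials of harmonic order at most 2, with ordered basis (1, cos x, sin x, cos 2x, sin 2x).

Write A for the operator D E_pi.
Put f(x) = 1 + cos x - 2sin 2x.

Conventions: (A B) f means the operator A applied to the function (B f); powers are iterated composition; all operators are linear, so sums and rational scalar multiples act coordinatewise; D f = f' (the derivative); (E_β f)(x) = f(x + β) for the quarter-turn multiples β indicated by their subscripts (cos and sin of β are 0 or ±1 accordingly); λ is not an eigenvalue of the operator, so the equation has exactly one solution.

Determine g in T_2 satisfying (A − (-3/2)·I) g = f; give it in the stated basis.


write g with unknown coordinates in the stated basis and equate coefficients in (A − (-3/2)·I) g = f
solving from the highest basis element down gives g = 2/3 + (6/13)cos x - (4/13)sin x + (16/25)cos 2x - (12/25)sin 2x
check: A g = (4/13)cos x + (6/13)sin x - (24/25)cos 2x - (32/25)sin 2x
so A g − (-3/2)·g = 1 + cos x - 2sin 2x = f ✓

the image equals g(x) = 2/3 + (6/13)cos x - (4/13)sin x + (16/25)cos 2x - (12/25)sin 2x


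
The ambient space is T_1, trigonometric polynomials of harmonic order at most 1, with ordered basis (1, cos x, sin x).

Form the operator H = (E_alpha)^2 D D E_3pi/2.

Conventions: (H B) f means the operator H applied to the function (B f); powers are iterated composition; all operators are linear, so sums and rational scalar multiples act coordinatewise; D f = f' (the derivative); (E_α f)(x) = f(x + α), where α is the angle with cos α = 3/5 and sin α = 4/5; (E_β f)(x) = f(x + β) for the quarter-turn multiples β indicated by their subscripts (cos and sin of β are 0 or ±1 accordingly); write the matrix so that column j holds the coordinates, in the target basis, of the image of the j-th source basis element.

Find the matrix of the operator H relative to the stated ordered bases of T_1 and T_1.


the matrix is [[0, 0, 0]; [0, -24/25, -7/25]; [0, 7/25, -24/25]] (rows listed top to bottom)

image of 1: 0
image of cos x: -(24/25)cos x + (7/25)sin x
image of sin x: -(7/25)cos x - (24/25)sin x
each image's coordinates form column j of the matrix


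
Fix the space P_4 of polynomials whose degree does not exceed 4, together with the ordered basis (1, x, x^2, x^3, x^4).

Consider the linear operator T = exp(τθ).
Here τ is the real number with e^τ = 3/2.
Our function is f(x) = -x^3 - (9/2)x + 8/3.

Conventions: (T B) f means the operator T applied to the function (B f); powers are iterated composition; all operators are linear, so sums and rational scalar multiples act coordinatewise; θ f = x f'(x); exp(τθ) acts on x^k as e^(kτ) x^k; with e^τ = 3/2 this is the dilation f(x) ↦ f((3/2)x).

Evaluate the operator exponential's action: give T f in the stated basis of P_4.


the image equals g(x) = -(27/8)x^3 - (27/4)x + 8/3

exp(τθ) x^k = e^(kτ) x^k; with e^τ = 3/2 this sends x^k to (3/2)^k x^k
x ↦ 3/2 x
x^3 ↦ 27/8 x^3
applying this coordinatewise to f: exp(τθ) f = -(27/8)x^3 - (27/4)x + 8/3


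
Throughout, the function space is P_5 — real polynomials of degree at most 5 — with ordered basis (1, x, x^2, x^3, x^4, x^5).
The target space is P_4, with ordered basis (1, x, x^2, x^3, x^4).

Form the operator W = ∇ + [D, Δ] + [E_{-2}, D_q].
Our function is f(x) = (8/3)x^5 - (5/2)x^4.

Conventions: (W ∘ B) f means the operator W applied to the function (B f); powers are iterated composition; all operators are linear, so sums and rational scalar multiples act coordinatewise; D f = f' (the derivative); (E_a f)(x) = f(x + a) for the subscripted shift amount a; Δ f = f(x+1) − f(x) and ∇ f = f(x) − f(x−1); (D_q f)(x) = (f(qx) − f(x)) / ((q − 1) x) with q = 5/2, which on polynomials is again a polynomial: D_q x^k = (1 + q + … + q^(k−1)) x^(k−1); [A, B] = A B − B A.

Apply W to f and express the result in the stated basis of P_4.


the image equals g(x) = (40/3)x^4 - (2204/3)x^3 + (79471/24)x^2 - (63919/12)x + 8906/3

∇ f = (40/3)x^4 - (110/3)x^3 + (125/3)x^2 - (70/3)x + 31/6
Δ f = (40/3)x^4 + (50/3)x^3 + (35/3)x^2 + (10/3)x + 1/6
D Δ f = (160/3)x^3 + 50x^2 + (70/3)x + 10/3
D f = (40/3)x^4 - 10x^3
Δ D f = (160/3)x^3 + 50x^2 + (70/3)x + 10/3
[D, Δ] f = 0
D_q f = (1031/6)x^4 - (1015/16)x^3
E_{-2} D_q f = (1031/6)x^4 - (69029/48)x^3 + (36037/8)x^2 - (75119/12)x + 19541/6
E_{-2} f = (8/3)x^5 - (175/6)x^4 + (380/3)x^3 - (820/3)x^2 + (880/3)x - 376/3
D_q E_{-2} f = (1031/6)x^4 - (35525/48)x^3 + 1235x^2 - (2870/3)x + 880/3
[E_{-2}, D_q] f = -698x^3 + (26157/8)x^2 - (21213/4)x + 5927/2
(∇ + [D, Δ] + [E_{-2}, D_q]) f = (40/3)x^4 - (2204/3)x^3 + (79471/24)x^2 - (63919/12)x + 8906/3
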